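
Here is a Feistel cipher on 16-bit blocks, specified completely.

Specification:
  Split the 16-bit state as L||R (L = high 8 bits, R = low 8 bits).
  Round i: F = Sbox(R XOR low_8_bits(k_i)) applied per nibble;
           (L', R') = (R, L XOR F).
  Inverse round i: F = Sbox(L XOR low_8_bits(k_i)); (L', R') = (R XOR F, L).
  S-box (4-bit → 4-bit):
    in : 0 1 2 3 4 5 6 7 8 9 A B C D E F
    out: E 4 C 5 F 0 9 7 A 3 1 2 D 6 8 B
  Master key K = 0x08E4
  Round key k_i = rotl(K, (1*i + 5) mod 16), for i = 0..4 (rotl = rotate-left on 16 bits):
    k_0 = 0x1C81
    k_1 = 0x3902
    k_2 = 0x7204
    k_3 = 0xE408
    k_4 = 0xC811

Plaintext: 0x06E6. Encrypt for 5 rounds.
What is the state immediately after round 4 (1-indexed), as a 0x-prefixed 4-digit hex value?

s_0 = plaintext = 0x06E6
s_1 = Round(s_0, k_0) = 0xE691
s_2 = Round(s_1, k_1) = 0x91D3
s_3 = Round(s_2, k_2) = 0xD3F6
s_4 = Round(s_3, k_3) = 0xF66B
s_5 = Round(s_4, k_4) = 0x6B87

0xF66B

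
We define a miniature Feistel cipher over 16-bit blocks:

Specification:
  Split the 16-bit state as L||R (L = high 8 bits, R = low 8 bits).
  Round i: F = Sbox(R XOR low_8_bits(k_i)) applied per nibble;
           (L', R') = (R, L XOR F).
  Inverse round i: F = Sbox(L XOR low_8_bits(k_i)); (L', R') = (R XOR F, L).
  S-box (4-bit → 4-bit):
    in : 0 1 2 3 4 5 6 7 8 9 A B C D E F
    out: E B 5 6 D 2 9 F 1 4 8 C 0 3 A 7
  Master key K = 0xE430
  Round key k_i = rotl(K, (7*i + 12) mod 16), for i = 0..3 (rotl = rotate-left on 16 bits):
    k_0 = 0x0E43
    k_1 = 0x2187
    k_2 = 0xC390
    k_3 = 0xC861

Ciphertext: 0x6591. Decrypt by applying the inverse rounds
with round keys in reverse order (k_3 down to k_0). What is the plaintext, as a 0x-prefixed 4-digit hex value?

s_0 = ciphertext = 0x6591
s_1 = InvRound(s_0, k_3) = 0x7C65
s_2 = InvRound(s_1, k_2) = 0xC57C
s_3 = InvRound(s_2, k_1) = 0xA9C5
s_4 = InvRound(s_3, k_0) = 0x6DA9

0x6DA9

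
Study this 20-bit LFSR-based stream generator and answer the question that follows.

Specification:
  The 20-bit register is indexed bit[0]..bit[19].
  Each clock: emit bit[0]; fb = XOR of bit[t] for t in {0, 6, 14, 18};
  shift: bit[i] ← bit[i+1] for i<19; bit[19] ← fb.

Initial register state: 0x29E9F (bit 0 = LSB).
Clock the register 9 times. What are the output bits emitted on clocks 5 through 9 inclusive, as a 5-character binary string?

10010

reg_0 = 0x29E9F
clock 1: out=1, reg = 0x94F4F
clock 2: out=1, reg = 0xCA7A7
clock 3: out=1, reg = 0x653D3
clock 4: out=1, reg = 0x329E9
clock 5: out=1, reg = 0x194F4
clock 6: out=0, reg = 0x8CA7A
clock 7: out=0, reg = 0x4653D
clock 8: out=1, reg = 0xA329E
clock 9: out=0, reg = 0x5194F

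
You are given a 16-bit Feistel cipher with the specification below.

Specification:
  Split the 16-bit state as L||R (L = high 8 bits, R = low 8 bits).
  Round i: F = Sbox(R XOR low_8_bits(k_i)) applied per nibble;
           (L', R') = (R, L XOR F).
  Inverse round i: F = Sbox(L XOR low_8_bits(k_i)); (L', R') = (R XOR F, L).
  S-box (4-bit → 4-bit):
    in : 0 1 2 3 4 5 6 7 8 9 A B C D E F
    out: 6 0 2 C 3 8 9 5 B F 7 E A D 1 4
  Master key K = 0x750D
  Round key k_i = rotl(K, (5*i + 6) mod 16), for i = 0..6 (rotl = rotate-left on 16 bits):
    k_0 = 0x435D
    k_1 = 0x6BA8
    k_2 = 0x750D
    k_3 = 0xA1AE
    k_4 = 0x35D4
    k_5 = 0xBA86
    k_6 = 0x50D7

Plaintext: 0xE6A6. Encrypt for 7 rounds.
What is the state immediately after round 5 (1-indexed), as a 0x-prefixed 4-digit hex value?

s_0 = plaintext = 0xE6A6
s_1 = Round(s_0, k_0) = 0xA6A8
s_2 = Round(s_1, k_1) = 0xA8C0
s_3 = Round(s_2, k_2) = 0xC005
s_4 = Round(s_3, k_3) = 0x05BE
s_5 = Round(s_4, k_4) = 0xBE92
s_6 = Round(s_5, k_5) = 0x92BD
s_7 = Round(s_6, k_6) = 0xBD05

0xBE92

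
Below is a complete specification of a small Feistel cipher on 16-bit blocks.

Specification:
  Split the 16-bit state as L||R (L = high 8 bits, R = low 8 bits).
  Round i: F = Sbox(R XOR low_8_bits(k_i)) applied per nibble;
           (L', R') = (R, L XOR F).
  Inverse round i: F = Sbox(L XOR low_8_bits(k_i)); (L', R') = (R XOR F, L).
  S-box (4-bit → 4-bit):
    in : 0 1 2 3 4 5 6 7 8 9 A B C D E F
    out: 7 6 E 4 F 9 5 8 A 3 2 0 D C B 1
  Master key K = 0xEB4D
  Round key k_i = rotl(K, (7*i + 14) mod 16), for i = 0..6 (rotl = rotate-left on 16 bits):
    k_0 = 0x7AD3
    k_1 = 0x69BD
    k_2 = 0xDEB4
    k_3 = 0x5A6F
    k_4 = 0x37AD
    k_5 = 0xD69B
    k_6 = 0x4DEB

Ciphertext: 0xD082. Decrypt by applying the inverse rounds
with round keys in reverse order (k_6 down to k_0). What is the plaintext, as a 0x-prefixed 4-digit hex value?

0xFF34

s_0 = ciphertext = 0xD082
s_1 = InvRound(s_0, k_6) = 0xC2D0
s_2 = InvRound(s_1, k_5) = 0x43C2
s_3 = InvRound(s_2, k_4) = 0x7943
s_4 = InvRound(s_3, k_3) = 0x2679
s_5 = InvRound(s_4, k_2) = 0x4726
s_6 = InvRound(s_5, k_1) = 0x3447
s_7 = InvRound(s_6, k_0) = 0xFF34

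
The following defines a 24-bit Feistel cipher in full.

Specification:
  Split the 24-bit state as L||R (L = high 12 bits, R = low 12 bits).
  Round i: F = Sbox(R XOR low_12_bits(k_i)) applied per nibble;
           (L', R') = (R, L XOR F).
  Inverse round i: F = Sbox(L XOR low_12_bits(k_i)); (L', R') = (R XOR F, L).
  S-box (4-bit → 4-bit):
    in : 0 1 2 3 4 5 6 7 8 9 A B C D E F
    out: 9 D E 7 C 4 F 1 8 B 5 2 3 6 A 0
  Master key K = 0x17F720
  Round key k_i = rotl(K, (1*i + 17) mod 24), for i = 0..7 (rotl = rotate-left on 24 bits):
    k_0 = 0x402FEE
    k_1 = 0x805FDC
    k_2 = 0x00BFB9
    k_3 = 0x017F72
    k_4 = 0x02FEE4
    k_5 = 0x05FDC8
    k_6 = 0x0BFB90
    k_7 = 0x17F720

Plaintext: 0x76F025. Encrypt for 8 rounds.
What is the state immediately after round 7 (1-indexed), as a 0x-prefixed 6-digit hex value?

s_0 = plaintext = 0x76F025
s_1 = Round(s_0, k_0) = 0x02575D
s_2 = Round(s_1, k_1) = 0x75D8A8
s_3 = Round(s_2, k_2) = 0x8A8680
s_4 = Round(s_3, k_3) = 0x6803A6
s_5 = Round(s_4, k_4) = 0x3A604E
s_6 = Round(s_5, k_5) = 0x04E529
s_7 = Round(s_6, k_6) = 0x529A65
s_8 = Round(s_7, k_7) = 0xA653ED

0x529A65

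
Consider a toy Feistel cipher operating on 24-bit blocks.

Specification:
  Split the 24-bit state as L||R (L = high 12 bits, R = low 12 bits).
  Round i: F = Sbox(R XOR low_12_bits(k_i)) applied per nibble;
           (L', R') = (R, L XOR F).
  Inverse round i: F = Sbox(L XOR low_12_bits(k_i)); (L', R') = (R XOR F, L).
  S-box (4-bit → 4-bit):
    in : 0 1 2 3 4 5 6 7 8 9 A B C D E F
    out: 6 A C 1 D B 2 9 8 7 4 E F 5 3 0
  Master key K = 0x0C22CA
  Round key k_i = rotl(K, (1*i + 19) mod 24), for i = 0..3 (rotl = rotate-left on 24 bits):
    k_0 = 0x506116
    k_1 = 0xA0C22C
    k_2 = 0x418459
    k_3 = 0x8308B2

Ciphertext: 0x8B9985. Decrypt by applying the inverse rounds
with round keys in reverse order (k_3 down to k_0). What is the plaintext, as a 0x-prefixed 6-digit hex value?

s_0 = ciphertext = 0x8B9985
s_1 = InvRound(s_0, k_3) = 0xFEB8B9
s_2 = InvRound(s_1, k_2) = 0x655FEB
s_3 = InvRound(s_2, k_1) = 0x27C655
s_4 = InvRound(s_3, k_0) = 0x77127C

0x77127C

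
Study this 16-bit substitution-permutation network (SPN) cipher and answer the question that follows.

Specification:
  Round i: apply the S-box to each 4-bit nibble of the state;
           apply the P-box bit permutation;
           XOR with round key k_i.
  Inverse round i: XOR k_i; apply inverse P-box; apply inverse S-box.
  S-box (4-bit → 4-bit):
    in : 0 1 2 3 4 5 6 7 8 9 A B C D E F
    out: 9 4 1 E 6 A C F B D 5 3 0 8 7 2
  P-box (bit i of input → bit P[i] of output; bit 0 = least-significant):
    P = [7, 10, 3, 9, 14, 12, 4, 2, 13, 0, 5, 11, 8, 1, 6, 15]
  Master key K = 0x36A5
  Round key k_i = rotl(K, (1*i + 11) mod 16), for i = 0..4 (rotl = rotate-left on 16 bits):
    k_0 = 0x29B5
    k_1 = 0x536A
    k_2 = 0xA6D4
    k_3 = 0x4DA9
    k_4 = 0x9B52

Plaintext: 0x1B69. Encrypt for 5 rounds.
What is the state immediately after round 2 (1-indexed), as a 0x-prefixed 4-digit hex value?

s_0 = plaintext = 0x1B69
s_1 = Round(s_0, k_0) = 0x0B68
s_2 = Round(s_1, k_1) = 0xF4FF
s_3 = Round(s_2, k_2) = 0xB2F7
s_4 = Round(s_3, k_3) = 0x7A23
s_5 = Round(s_4, k_4) = 0x7C38

0xF4FF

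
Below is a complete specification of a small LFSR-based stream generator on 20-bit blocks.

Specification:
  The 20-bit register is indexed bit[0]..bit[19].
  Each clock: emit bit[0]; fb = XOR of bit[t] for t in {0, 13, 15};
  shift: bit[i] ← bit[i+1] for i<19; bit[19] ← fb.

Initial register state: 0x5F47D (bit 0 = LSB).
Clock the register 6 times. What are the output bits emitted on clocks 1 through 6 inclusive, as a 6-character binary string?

reg_0 = 0x5F47D
clock 1: out=1, reg = 0xAFA3E
clock 2: out=0, reg = 0x57D1F
clock 3: out=1, reg = 0x2BE8F
clock 4: out=1, reg = 0x95F47
clock 5: out=1, reg = 0xCAFA3
clock 6: out=1, reg = 0xE57D1

101111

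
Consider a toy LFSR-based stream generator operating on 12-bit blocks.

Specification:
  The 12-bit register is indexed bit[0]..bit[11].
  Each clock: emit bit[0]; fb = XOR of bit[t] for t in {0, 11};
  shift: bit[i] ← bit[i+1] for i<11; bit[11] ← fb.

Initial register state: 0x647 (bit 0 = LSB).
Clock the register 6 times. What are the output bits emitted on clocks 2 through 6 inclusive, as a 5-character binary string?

reg_0 = 0x647
clock 1: out=1, reg = 0xB23
clock 2: out=1, reg = 0x591
clock 3: out=1, reg = 0xAC8
clock 4: out=0, reg = 0xD64
clock 5: out=0, reg = 0xEB2
clock 6: out=0, reg = 0xF59

11000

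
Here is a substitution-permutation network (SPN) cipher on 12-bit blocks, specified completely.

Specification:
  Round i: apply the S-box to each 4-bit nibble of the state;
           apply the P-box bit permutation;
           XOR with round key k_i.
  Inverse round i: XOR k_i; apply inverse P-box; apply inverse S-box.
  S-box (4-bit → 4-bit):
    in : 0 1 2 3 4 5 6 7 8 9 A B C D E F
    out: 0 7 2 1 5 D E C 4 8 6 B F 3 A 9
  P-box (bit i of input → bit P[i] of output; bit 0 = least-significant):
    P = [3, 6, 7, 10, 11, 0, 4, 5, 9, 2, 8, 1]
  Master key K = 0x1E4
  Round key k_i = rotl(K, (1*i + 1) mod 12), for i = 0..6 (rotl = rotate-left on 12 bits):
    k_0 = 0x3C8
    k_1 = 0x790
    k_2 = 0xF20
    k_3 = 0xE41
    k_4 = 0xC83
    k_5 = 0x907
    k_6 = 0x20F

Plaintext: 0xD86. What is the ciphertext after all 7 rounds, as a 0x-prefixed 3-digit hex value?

0xE5D

s_0 = plaintext = 0xD86
s_1 = Round(s_0, k_0) = 0x51C
s_2 = Round(s_1, k_1) = 0x84B
s_3 = Round(s_2, k_2) = 0x278
s_4 = Round(s_3, k_3) = 0xEF5
s_5 = Round(s_4, k_4) = 0x02D
s_6 = Round(s_5, k_5) = 0x94E
s_7 = Round(s_6, k_6) = 0xE5D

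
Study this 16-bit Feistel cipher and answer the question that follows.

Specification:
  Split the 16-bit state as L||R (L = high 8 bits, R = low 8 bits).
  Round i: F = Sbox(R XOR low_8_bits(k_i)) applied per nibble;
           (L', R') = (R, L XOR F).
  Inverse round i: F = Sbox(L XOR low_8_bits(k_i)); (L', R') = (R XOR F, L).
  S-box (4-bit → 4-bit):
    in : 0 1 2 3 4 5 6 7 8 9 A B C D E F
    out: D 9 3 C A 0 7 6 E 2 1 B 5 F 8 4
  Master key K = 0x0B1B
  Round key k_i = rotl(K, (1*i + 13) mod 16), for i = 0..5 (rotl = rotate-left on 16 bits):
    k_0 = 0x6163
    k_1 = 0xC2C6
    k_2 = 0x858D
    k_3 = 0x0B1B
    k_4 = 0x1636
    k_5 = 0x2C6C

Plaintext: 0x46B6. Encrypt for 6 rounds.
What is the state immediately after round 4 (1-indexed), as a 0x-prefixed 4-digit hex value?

s_0 = plaintext = 0x46B6
s_1 = Round(s_0, k_0) = 0xB6B6
s_2 = Round(s_1, k_1) = 0xB6DB
s_3 = Round(s_2, k_2) = 0xDBB1
s_4 = Round(s_3, k_3) = 0xB1CA
s_5 = Round(s_4, k_4) = 0xCAF4
s_6 = Round(s_5, k_5) = 0xF4E4

0xB1CA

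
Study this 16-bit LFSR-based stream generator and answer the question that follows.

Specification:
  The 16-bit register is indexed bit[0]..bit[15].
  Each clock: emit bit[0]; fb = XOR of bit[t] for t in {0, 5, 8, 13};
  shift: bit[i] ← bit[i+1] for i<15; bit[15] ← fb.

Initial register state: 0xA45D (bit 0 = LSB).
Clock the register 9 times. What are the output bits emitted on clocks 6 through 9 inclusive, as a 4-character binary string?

reg_0 = 0xA45D
clock 1: out=1, reg = 0x522E
clock 2: out=0, reg = 0xA917
clock 3: out=1, reg = 0xD48B
clock 4: out=1, reg = 0xEA45
clock 5: out=1, reg = 0x7522
clock 6: out=0, reg = 0xBA91
clock 7: out=1, reg = 0x5D48
clock 8: out=0, reg = 0xAEA4
clock 9: out=0, reg = 0x5752

0100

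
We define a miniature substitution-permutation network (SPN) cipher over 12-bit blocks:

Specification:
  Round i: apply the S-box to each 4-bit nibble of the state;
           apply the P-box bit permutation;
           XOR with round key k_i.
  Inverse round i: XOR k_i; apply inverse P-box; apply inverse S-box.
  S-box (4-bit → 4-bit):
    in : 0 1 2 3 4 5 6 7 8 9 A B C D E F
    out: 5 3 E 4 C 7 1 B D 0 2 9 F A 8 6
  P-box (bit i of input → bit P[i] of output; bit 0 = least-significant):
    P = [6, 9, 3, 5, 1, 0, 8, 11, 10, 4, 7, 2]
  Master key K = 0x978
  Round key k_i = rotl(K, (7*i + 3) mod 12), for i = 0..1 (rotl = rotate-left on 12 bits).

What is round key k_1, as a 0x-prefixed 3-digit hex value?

K = 0x978
k_0 = rotl(K, (7*0+3) mod 12) = rotl(K, 3) = 0xBC4
k_1 = rotl(K, (7*1+3) mod 12) = rotl(K, 10) = 0x25E

0x25E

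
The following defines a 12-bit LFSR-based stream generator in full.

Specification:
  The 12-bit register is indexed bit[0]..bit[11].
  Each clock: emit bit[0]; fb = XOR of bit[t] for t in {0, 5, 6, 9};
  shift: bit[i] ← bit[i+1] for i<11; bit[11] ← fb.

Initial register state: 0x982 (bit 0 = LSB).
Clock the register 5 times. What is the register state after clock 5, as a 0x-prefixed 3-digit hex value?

0x64C

reg_0 = 0x982
clock 1: out=0, reg = 0x4C1
clock 2: out=1, reg = 0x260
clock 3: out=0, reg = 0x930
clock 4: out=0, reg = 0xC98
clock 5: out=0, reg = 0x64C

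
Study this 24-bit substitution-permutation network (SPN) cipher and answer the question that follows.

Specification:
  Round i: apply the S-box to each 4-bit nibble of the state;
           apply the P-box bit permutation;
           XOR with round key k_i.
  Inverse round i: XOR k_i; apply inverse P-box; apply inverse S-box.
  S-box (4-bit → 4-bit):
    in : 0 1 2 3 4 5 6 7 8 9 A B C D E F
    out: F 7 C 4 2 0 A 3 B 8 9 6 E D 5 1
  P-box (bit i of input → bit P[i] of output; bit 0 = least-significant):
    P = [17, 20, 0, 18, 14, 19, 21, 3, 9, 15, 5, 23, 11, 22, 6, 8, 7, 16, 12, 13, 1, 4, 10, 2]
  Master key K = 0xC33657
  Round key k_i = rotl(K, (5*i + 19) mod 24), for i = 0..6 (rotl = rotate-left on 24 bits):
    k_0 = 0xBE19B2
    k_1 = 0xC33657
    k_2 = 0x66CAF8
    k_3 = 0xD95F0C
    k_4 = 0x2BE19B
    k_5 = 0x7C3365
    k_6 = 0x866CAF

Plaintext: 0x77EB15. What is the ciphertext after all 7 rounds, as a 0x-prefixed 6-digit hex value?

0xA60857

s_0 = plaintext = 0x77EB15
s_1 = Round(s_0, k_0) = 0x97D140
s_2 = Round(s_1, k_1) = 0xDCBDB2
s_3 = Round(s_2, k_2) = 0x8BFC9F
s_4 = Round(s_3, k_3) = 0x5AC732
s_5 = Round(s_4, k_4) = 0x4F425A
s_6 = Round(s_5, k_5) = 0xBA33D5
s_7 = Round(s_6, k_6) = 0xA60857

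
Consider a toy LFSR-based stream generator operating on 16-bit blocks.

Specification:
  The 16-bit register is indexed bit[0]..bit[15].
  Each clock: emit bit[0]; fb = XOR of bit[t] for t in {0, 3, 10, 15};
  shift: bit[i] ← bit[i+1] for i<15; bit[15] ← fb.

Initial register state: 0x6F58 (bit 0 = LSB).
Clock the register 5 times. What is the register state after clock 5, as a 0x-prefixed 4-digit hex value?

reg_0 = 0x6F58
clock 1: out=0, reg = 0x37AC
clock 2: out=0, reg = 0x1BD6
clock 3: out=0, reg = 0x0DEB
clock 4: out=1, reg = 0x86F5
clock 5: out=1, reg = 0xC37A

0xC37A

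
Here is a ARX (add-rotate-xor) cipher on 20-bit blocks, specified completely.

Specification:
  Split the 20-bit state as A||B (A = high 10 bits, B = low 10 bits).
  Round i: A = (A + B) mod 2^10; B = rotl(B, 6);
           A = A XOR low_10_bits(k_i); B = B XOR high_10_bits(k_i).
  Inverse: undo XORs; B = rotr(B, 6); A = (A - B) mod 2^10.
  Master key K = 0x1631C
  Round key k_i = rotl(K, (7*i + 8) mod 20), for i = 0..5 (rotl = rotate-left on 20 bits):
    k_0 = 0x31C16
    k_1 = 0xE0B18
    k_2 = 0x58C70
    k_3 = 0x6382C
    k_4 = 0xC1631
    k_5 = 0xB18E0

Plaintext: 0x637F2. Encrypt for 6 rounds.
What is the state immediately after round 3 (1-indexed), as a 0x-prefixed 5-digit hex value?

s_0 = plaintext = 0x637F2
s_1 = Round(s_0, k_0) = 0x5A478
s_2 = Round(s_1, k_1) = 0xBE585
s_3 = Round(s_2, k_2) = 0x0383B
s_4 = Round(s_3, k_3) = 0x1974D
s_5 = Round(s_4, k_4) = 0x60C71
s_6 = Round(s_5, k_5) = 0x45281

0x0383B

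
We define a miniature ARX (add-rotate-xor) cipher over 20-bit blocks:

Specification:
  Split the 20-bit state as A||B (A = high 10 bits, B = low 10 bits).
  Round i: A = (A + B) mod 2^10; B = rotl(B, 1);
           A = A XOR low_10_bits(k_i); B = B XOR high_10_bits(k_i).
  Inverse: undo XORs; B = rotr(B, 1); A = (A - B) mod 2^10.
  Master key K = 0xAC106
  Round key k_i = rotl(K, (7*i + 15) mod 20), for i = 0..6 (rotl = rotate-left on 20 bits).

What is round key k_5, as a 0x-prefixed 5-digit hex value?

0x41AB0

K = 0xAC106
k_0 = rotl(K, (7*0+15) mod 20) = rotl(K, 15) = 0x35608
k_1 = rotl(K, (7*1+15) mod 20) = rotl(K, 2) = 0xB041A
k_2 = rotl(K, (7*2+15) mod 20) = rotl(K, 9) = 0x20D58
k_3 = rotl(K, (7*3+15) mod 20) = rotl(K, 16) = 0x6AC10
k_4 = rotl(K, (7*4+15) mod 20) = rotl(K, 3) = 0x60835
k_5 = rotl(K, (7*5+15) mod 20) = rotl(K, 10) = 0x41AB0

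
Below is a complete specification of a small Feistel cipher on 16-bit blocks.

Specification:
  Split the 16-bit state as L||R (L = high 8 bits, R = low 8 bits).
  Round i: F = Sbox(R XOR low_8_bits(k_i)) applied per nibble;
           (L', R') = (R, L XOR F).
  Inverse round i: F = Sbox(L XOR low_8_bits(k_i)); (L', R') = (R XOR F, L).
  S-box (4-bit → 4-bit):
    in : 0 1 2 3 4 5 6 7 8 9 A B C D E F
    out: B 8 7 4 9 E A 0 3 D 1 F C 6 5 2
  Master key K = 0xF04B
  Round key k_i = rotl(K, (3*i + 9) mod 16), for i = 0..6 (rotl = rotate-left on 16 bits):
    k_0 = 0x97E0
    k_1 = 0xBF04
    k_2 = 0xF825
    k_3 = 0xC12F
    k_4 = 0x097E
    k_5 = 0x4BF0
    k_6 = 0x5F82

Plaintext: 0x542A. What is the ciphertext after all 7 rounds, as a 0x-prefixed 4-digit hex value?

0x778D

s_0 = plaintext = 0x542A
s_1 = Round(s_0, k_0) = 0x2A95
s_2 = Round(s_1, k_1) = 0x95F2
s_3 = Round(s_2, k_2) = 0xF2F5
s_4 = Round(s_3, k_3) = 0xF593
s_5 = Round(s_4, k_4) = 0x93A3
s_6 = Round(s_5, k_5) = 0xA377
s_7 = Round(s_6, k_6) = 0x778D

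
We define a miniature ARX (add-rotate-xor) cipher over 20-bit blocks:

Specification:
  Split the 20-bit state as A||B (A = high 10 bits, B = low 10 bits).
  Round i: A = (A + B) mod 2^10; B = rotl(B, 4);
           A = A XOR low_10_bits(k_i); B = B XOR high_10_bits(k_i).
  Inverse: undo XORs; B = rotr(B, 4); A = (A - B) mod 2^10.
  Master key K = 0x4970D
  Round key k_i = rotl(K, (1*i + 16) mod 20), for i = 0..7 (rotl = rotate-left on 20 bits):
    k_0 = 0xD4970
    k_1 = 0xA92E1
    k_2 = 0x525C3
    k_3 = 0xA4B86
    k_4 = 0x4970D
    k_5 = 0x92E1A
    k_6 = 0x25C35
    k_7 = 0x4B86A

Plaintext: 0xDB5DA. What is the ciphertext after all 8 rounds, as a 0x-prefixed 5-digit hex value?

s_0 = plaintext = 0xDB5DA
s_1 = Round(s_0, k_0) = 0x0DEF5
s_2 = Round(s_1, k_1) = 0x735FF
s_3 = Round(s_2, k_2) = 0x83EBE
s_4 = Round(s_3, k_3) = 0xD2D78
s_5 = Round(s_4, k_4) = 0xF3AA0
s_6 = Round(s_5, k_5) = 0x1D041
s_7 = Round(s_6, k_6) = 0x20086
s_8 = Round(s_7, k_7) = 0x5B14C

0x5B14C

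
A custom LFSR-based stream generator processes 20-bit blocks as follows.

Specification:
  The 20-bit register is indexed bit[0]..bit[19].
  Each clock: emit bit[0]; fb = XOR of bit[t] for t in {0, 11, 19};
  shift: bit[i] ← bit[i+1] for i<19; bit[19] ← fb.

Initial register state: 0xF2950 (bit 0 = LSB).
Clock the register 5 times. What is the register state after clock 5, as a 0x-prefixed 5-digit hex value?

reg_0 = 0xF2950
clock 1: out=0, reg = 0x794A8
clock 2: out=0, reg = 0x3CA54
clock 3: out=0, reg = 0x9E52A
clock 4: out=0, reg = 0xCF295
clock 5: out=1, reg = 0x6794A

0x6794A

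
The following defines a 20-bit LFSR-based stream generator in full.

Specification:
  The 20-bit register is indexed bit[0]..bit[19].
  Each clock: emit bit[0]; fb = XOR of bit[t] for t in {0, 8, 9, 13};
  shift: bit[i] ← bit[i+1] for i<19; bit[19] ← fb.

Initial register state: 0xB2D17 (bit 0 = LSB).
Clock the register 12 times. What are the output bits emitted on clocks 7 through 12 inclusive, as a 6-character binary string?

reg_0 = 0xB2D17
clock 1: out=1, reg = 0xD968B
clock 2: out=1, reg = 0x6CB45
clock 3: out=1, reg = 0xB65A2
clock 4: out=0, reg = 0x5B2D1
clock 5: out=1, reg = 0xAD968
clock 6: out=0, reg = 0xD6CB4
clock 7: out=0, reg = 0xEB65A
clock 8: out=0, reg = 0x75B2D
clock 9: out=1, reg = 0xBAD96
clock 10: out=0, reg = 0x5D6CB
clock 11: out=1, reg = 0x2EB65
clock 12: out=1, reg = 0x175B2

001011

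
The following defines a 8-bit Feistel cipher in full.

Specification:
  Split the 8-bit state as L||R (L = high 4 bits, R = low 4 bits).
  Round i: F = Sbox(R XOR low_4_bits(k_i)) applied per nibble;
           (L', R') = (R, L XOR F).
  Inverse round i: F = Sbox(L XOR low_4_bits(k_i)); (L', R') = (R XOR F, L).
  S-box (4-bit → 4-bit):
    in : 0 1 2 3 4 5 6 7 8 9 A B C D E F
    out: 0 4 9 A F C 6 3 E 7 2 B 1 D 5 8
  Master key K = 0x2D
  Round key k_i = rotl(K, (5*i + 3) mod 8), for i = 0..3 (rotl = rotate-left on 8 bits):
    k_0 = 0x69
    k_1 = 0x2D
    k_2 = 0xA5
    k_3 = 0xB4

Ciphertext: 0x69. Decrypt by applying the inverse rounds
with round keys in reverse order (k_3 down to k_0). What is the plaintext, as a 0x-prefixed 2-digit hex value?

s_0 = ciphertext = 0x69
s_1 = InvRound(s_0, k_3) = 0x06
s_2 = InvRound(s_1, k_2) = 0xA0
s_3 = InvRound(s_2, k_1) = 0x3A
s_4 = InvRound(s_3, k_0) = 0x83

0x83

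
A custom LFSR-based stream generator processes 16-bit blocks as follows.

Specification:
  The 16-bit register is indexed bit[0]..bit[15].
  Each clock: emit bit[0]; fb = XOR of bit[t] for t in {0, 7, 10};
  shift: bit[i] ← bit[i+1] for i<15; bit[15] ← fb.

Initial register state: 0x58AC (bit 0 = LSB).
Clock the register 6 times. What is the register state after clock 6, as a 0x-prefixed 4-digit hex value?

0x2D62

reg_0 = 0x58AC
clock 1: out=0, reg = 0xAC56
clock 2: out=0, reg = 0xD62B
clock 3: out=1, reg = 0x6B15
clock 4: out=1, reg = 0xB58A
clock 5: out=0, reg = 0x5AC5
clock 6: out=1, reg = 0x2D62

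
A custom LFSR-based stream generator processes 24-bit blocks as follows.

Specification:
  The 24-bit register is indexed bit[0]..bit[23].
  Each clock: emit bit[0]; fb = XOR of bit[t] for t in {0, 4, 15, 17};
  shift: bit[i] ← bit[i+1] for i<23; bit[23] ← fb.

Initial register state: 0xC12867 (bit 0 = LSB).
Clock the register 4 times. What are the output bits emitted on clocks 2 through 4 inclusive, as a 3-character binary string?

reg_0 = 0xC12867
clock 1: out=1, reg = 0xE09433
clock 2: out=1, reg = 0xF04A19
clock 3: out=1, reg = 0x78250C
clock 4: out=0, reg = 0x3C1286

110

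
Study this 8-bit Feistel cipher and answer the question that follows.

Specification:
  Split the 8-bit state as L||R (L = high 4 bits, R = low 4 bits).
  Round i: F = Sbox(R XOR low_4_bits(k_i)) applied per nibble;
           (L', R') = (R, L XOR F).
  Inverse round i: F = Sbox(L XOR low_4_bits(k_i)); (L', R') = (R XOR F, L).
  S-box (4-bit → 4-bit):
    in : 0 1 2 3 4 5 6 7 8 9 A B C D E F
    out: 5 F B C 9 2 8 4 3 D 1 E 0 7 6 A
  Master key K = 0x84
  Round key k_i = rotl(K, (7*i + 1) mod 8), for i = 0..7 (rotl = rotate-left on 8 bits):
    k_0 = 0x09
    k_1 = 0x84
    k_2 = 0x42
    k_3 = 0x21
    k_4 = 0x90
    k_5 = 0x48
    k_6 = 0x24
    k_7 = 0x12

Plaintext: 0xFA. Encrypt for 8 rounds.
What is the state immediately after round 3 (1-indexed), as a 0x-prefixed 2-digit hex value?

s_0 = plaintext = 0xFA
s_1 = Round(s_0, k_0) = 0xA3
s_2 = Round(s_1, k_1) = 0x3E
s_3 = Round(s_2, k_2) = 0xE3
s_4 = Round(s_3, k_3) = 0x35
s_5 = Round(s_4, k_4) = 0x51
s_6 = Round(s_5, k_5) = 0x18
s_7 = Round(s_6, k_6) = 0x81
s_8 = Round(s_7, k_7) = 0x14

0xE3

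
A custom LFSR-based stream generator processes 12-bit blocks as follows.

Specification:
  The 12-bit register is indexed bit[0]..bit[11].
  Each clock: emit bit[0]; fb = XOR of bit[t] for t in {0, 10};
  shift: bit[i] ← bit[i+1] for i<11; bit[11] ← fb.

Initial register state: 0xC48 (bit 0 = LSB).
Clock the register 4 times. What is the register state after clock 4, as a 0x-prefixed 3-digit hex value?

0x7C4

reg_0 = 0xC48
clock 1: out=0, reg = 0xE24
clock 2: out=0, reg = 0xF12
clock 3: out=0, reg = 0xF89
clock 4: out=1, reg = 0x7C4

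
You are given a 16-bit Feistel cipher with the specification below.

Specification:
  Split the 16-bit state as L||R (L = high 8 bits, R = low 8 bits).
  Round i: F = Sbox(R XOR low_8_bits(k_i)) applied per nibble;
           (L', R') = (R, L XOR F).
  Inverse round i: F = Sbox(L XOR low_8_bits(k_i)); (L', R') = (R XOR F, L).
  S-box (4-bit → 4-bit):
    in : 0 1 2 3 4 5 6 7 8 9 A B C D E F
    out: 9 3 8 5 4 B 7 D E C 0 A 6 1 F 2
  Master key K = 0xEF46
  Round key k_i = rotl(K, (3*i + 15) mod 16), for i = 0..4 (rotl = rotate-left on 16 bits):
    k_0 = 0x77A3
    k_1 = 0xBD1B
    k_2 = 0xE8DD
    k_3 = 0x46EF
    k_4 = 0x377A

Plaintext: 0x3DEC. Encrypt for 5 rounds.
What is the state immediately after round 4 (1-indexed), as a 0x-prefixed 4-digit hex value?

s_0 = plaintext = 0x3DEC
s_1 = Round(s_0, k_0) = 0xEC7F
s_2 = Round(s_1, k_1) = 0x7F98
s_3 = Round(s_2, k_2) = 0x9834
s_4 = Round(s_3, k_3) = 0x3482
s_5 = Round(s_4, k_4) = 0x821A

0x3482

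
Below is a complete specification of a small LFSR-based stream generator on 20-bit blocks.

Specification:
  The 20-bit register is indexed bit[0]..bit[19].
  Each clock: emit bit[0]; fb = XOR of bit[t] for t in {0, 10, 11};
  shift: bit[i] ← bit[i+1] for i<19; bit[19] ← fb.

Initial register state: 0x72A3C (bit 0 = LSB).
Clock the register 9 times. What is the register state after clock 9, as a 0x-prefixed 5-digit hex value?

0x89B95

reg_0 = 0x72A3C
clock 1: out=0, reg = 0xB951E
clock 2: out=0, reg = 0xDCA8F
clock 3: out=1, reg = 0x6E547
clock 4: out=1, reg = 0x372A3
clock 5: out=1, reg = 0x9B951
clock 6: out=1, reg = 0x4DCA8
clock 7: out=0, reg = 0x26E54
clock 8: out=0, reg = 0x1372A
clock 9: out=0, reg = 0x89B95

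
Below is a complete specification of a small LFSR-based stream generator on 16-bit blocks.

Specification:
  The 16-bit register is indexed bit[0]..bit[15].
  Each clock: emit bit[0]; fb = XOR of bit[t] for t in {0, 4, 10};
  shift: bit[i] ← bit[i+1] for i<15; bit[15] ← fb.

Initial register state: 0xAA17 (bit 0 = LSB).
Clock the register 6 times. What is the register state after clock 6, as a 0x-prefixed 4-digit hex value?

reg_0 = 0xAA17
clock 1: out=1, reg = 0x550B
clock 2: out=1, reg = 0x2A85
clock 3: out=1, reg = 0x9542
clock 4: out=0, reg = 0xCAA1
clock 5: out=1, reg = 0xE550
clock 6: out=0, reg = 0x72A8

0x72A8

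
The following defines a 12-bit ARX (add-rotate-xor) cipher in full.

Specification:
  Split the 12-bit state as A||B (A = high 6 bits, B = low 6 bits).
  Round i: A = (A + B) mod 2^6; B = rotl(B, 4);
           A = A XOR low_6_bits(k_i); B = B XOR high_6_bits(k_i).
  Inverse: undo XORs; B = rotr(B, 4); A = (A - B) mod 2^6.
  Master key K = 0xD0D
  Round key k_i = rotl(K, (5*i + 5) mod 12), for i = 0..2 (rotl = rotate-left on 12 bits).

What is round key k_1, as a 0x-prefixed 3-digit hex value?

0x743

K = 0xD0D
k_0 = rotl(K, (5*0+5) mod 12) = rotl(K, 5) = 0x1BA
k_1 = rotl(K, (5*1+5) mod 12) = rotl(K, 10) = 0x743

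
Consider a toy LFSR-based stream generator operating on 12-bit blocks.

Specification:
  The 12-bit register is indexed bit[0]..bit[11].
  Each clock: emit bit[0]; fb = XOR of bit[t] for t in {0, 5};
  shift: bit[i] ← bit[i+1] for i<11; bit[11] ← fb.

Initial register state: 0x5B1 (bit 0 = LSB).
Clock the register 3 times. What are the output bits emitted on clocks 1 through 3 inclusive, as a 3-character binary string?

100

reg_0 = 0x5B1
clock 1: out=1, reg = 0x2D8
clock 2: out=0, reg = 0x16C
clock 3: out=0, reg = 0x8B6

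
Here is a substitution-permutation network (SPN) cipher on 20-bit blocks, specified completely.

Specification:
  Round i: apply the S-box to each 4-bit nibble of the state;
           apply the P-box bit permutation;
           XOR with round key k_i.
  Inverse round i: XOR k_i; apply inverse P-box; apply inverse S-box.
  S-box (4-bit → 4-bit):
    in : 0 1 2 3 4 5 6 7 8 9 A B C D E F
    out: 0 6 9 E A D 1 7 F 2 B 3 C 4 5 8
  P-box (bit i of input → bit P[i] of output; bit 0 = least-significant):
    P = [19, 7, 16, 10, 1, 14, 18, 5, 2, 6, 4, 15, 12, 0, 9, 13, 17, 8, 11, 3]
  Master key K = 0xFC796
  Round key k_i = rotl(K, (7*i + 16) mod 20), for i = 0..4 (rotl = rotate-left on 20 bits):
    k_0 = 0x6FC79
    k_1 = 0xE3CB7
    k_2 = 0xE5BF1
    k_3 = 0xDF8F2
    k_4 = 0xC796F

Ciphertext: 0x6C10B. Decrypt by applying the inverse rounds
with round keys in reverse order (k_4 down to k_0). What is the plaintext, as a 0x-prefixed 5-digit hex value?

0xA02C4

s_0 = ciphertext = 0x6C10B
s_1 = InvRound(s_0, k_4) = 0xE2AF6
s_2 = InvRound(s_1, k_3) = 0x6E29D
s_3 = InvRound(s_2, k_2) = 0x32AF6
s_4 = InvRound(s_3, k_1) = 0x079D5
s_5 = InvRound(s_4, k_0) = 0xA02C4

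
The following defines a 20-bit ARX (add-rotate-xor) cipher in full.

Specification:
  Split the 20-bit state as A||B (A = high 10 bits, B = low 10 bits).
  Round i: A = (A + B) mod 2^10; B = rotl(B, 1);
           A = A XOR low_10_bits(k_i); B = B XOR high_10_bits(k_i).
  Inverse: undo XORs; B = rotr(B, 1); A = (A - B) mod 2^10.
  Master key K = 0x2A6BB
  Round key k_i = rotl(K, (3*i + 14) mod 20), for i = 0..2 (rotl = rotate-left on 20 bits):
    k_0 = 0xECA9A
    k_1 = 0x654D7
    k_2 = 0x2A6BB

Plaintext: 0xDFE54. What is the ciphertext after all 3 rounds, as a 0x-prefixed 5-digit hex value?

0x3BBEC

s_0 = plaintext = 0xDFE54
s_1 = Round(s_0, k_0) = 0xD271B
s_2 = Round(s_1, k_1) = 0xACFA2
s_3 = Round(s_2, k_2) = 0x3BBEC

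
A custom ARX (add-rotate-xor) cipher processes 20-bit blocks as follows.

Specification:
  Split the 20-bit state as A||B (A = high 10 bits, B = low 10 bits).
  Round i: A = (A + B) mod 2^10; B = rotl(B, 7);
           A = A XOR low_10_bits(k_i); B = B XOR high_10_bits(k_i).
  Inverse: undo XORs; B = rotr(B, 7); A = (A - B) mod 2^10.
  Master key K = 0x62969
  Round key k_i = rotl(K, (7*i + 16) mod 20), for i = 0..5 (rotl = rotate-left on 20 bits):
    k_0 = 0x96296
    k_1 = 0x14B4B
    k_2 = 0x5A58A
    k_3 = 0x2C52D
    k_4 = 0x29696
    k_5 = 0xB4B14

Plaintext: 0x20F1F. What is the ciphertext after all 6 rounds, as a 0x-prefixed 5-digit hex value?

s_0 = plaintext = 0x20F1F
s_1 = Round(s_0, k_0) = 0x4D1BB
s_2 = Round(s_1, k_1) = 0x691E5
s_3 = Round(s_2, k_2) = 0x80FD5
s_4 = Round(s_3, k_3) = 0x3D64B
s_5 = Round(s_4, k_4) = 0x7596C
s_6 = Round(s_5, k_5) = 0x158FF

0x158FF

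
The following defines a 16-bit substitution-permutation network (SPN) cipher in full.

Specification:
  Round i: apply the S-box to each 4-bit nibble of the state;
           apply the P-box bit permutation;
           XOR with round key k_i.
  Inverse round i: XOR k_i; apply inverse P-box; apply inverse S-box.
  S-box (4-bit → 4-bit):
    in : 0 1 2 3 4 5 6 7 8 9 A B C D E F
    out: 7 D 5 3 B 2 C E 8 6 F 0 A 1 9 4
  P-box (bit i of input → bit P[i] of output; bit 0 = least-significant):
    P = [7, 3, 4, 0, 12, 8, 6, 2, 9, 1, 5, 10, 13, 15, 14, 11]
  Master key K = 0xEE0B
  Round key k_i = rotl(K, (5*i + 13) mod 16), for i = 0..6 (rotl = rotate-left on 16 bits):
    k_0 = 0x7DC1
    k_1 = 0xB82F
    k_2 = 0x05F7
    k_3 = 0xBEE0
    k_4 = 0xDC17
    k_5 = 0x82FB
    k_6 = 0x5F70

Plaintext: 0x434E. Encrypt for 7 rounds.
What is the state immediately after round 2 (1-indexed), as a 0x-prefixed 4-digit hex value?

0x251A

s_0 = plaintext = 0x434E
s_1 = Round(s_0, k_0) = 0xC646
s_2 = Round(s_1, k_1) = 0x251A
s_3 = Round(s_2, k_2) = 0x7528
s_4 = Round(s_3, k_3) = 0x66A3
s_5 = Round(s_4, k_4) = 0x81FB
s_6 = Round(s_5, k_5) = 0x8C9B
s_7 = Round(s_6, k_6) = 0x5232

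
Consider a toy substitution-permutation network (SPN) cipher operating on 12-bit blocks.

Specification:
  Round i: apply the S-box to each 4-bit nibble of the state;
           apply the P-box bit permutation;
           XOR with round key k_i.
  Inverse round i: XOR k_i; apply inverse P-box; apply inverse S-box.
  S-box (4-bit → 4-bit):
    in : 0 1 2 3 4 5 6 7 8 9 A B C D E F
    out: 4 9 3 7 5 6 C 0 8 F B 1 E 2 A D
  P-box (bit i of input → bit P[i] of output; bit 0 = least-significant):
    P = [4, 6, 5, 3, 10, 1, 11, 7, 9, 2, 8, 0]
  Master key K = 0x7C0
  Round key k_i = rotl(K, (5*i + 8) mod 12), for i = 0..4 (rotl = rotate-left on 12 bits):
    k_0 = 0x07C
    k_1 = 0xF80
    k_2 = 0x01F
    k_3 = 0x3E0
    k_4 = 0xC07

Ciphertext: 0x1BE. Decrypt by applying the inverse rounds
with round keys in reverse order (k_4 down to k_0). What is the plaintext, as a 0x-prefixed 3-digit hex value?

0x1CB

s_0 = ciphertext = 0x1BE
s_1 = InvRound(s_0, k_4) = 0x6FF
s_2 = InvRound(s_1, k_3) = 0xC21
s_3 = InvRound(s_2, k_2) = 0xD3F
s_4 = InvRound(s_3, k_1) = 0xAEF
s_5 = InvRound(s_4, k_0) = 0x1CB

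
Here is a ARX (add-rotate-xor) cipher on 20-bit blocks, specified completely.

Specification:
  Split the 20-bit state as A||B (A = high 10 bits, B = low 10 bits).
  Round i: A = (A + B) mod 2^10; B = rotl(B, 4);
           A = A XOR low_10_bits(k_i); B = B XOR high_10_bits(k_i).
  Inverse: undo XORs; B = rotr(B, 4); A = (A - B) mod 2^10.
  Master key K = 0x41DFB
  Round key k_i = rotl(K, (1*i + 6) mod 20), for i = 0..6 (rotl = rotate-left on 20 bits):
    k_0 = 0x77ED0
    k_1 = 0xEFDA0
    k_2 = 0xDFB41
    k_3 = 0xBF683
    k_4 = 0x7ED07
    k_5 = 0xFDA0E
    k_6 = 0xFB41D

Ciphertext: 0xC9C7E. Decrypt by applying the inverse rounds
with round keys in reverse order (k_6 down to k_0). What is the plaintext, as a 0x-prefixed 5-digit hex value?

s_0 = ciphertext = 0xC9C7E
s_1 = InvRound(s_0, k_6) = 0x904F9
s_2 = InvRound(s_1, k_5) = 0x17FF0
s_3 = InvRound(s_2, k_4) = 0x9E2E0
s_4 = InvRound(s_3, k_3) = 0x6EB41
s_5 = InvRound(s_4, k_2) = 0xCE3C3
s_6 = InvRound(s_5, k_1) = 0xE4707
s_7 = InvRound(s_6, k_0) = 0xC522D

0xC522D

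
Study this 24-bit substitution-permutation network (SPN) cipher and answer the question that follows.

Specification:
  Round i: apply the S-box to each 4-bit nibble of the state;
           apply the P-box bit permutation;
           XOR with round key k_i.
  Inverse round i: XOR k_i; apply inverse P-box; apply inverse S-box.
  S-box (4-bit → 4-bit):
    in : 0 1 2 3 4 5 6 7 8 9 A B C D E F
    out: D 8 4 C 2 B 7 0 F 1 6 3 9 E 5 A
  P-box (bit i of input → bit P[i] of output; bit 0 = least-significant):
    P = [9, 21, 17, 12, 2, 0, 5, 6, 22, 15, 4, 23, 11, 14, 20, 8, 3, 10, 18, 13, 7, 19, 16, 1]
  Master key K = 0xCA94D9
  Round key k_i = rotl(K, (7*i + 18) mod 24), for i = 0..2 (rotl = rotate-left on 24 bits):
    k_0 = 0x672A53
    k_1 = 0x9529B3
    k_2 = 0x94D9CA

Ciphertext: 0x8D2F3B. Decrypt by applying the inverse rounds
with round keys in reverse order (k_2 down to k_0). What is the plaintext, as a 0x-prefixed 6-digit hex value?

0xBA0350

s_0 = ciphertext = 0x8D2F3B
s_1 = InvRound(s_0, k_2) = 0x6FAADC
s_2 = InvRound(s_1, k_1) = 0xF93586
s_3 = InvRound(s_2, k_0) = 0xBA0350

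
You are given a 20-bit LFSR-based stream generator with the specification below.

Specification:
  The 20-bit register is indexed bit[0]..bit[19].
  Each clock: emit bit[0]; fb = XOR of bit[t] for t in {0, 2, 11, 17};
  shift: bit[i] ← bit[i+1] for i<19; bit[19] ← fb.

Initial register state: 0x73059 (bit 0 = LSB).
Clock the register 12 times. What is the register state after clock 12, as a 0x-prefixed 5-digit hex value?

reg_0 = 0x73059
clock 1: out=1, reg = 0x3982C
clock 2: out=0, reg = 0x9CC16
clock 3: out=0, reg = 0x4E60B
clock 4: out=1, reg = 0xA7305
clock 5: out=1, reg = 0xD3982
clock 6: out=0, reg = 0xE9CC1
clock 7: out=1, reg = 0xF4E60
clock 8: out=0, reg = 0x7A730
clock 9: out=0, reg = 0xBD398
clock 10: out=0, reg = 0xDE9CC
clock 11: out=0, reg = 0x6F4E6
clock 12: out=0, reg = 0x37A73

0x37A73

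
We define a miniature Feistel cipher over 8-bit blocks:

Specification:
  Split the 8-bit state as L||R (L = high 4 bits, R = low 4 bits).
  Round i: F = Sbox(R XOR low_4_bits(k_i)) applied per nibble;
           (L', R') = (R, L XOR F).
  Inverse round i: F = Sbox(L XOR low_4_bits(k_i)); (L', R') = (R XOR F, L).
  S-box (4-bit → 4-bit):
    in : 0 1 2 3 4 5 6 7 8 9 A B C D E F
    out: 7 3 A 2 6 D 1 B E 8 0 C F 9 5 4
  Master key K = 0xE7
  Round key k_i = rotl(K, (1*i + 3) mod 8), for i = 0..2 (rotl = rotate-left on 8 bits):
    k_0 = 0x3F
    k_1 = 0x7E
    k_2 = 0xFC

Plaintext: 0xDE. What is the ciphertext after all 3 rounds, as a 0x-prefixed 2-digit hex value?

s_0 = plaintext = 0xDE
s_1 = Round(s_0, k_0) = 0xEE
s_2 = Round(s_1, k_1) = 0xE9
s_3 = Round(s_2, k_2) = 0x93

0x93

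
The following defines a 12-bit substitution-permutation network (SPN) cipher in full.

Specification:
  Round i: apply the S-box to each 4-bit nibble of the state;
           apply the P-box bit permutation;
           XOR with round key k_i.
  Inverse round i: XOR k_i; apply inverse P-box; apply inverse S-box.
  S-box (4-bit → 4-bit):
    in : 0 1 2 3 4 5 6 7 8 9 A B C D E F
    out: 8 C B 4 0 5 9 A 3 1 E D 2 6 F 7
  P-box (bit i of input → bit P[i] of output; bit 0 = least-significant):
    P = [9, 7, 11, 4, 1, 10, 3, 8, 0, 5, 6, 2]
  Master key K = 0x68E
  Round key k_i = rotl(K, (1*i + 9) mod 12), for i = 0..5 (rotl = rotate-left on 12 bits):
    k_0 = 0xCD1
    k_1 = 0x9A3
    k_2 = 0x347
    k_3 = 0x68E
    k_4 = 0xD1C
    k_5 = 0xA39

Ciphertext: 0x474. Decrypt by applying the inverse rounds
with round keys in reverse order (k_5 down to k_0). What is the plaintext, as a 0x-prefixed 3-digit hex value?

0xE14

s_0 = ciphertext = 0x474
s_1 = InvRound(s_0, k_5) = 0xBD5
s_2 = InvRound(s_1, k_4) = 0x5D8
s_3 = InvRound(s_2, k_3) = 0x166
s_4 = InvRound(s_3, k_2) = 0x849
s_5 = InvRound(s_4, k_1) = 0xDBC
s_6 = InvRound(s_5, k_0) = 0xE14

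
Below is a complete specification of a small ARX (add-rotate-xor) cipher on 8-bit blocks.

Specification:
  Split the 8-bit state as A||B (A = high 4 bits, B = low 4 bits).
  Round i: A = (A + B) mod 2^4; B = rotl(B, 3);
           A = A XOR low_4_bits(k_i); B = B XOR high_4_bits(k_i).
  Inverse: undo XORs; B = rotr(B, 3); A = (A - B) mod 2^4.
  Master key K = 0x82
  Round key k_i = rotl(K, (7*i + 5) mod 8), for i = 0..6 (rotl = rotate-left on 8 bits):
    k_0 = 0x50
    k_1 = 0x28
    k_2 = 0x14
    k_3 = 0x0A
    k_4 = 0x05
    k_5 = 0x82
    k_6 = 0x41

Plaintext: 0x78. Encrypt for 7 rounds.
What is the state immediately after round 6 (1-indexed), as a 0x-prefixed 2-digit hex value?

s_0 = plaintext = 0x78
s_1 = Round(s_0, k_0) = 0xF1
s_2 = Round(s_1, k_1) = 0x8A
s_3 = Round(s_2, k_2) = 0x64
s_4 = Round(s_3, k_3) = 0x02
s_5 = Round(s_4, k_4) = 0x71
s_6 = Round(s_5, k_5) = 0xA0
s_7 = Round(s_6, k_6) = 0xB4

0xA0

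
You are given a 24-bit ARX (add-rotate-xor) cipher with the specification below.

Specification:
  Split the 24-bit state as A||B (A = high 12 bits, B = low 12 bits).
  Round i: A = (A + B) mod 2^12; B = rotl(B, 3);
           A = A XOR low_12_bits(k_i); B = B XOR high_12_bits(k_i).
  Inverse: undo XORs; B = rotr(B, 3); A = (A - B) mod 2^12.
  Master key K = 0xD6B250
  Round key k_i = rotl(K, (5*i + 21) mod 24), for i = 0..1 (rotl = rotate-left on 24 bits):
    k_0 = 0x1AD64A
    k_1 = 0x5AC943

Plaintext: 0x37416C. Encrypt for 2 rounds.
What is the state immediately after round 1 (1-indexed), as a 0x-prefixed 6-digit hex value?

s_0 = plaintext = 0x37416C
s_1 = Round(s_0, k_0) = 0x2AAACD
s_2 = Round(s_1, k_1) = 0x4343C1

0x2AAACD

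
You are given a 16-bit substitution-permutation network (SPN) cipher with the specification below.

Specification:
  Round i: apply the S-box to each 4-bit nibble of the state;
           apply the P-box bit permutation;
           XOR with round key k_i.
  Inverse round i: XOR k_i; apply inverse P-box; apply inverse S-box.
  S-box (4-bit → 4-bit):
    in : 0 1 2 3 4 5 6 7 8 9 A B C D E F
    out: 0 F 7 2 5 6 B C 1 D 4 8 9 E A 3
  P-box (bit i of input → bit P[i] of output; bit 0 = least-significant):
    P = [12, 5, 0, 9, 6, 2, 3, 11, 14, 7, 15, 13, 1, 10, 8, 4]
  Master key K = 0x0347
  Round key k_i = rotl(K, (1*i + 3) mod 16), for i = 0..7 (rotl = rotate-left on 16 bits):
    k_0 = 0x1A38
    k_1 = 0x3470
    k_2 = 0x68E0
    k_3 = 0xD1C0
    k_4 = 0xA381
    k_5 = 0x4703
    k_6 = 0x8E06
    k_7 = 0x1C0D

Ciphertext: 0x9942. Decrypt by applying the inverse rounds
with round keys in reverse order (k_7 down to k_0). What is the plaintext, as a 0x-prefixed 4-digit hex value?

0x39AC

s_0 = ciphertext = 0x9942
s_1 = InvRound(s_0, k_7) = 0x2A2A
s_2 = InvRound(s_1, k_6) = 0x3753
s_3 = InvRound(s_2, k_5) = 0xBC88
s_4 = InvRound(s_3, k_4) = 0x5079
s_5 = InvRound(s_4, k_3) = 0x75A5
s_6 = InvRound(s_5, k_2) = 0x5064
s_7 = InvRound(s_6, k_1) = 0xEC30
s_8 = InvRound(s_7, k_0) = 0x39AC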